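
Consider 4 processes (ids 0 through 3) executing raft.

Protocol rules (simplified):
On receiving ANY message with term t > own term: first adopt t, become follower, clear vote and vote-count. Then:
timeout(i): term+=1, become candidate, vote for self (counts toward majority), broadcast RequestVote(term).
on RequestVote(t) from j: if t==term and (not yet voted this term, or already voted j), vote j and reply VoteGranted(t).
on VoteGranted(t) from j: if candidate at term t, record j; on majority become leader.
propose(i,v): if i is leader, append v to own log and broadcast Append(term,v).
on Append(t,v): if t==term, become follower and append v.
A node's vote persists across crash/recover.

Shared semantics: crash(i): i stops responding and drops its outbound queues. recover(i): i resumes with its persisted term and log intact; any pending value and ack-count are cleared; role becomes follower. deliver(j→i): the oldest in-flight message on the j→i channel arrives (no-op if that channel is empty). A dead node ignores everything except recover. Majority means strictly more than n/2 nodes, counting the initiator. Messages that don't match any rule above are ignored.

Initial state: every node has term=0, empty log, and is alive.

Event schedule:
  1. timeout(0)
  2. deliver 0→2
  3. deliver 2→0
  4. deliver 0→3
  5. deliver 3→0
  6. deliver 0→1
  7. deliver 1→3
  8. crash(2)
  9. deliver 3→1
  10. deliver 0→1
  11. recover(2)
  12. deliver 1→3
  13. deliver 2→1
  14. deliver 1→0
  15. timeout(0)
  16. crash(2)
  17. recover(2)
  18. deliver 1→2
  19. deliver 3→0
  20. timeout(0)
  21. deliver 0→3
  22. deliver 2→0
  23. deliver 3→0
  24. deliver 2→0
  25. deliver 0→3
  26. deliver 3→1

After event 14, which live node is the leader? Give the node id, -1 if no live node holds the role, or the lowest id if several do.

0

e1 timeout(0): 0[cand,t=1,-]
e2 deliver 0→2: 2[foll,t=1,-]
e3 deliver 2→0: ·
e4 deliver 0→3: 3[foll,t=1,-]
e5 deliver 3→0: 0[lead,t=1,-]
e6 deliver 0→1: 1[foll,t=1,-]
e7 deliver 1→3: ·
e8 crash(2): 2[✗foll,t=1,-]
e9 deliver 3→1: ·
e10 deliver 0→1: ·
e11 recover(2): 2[foll,t=1,-]
e12 deliver 1→3: ·
e13 deliver 2→1: ·
e14 deliver 1→0: ·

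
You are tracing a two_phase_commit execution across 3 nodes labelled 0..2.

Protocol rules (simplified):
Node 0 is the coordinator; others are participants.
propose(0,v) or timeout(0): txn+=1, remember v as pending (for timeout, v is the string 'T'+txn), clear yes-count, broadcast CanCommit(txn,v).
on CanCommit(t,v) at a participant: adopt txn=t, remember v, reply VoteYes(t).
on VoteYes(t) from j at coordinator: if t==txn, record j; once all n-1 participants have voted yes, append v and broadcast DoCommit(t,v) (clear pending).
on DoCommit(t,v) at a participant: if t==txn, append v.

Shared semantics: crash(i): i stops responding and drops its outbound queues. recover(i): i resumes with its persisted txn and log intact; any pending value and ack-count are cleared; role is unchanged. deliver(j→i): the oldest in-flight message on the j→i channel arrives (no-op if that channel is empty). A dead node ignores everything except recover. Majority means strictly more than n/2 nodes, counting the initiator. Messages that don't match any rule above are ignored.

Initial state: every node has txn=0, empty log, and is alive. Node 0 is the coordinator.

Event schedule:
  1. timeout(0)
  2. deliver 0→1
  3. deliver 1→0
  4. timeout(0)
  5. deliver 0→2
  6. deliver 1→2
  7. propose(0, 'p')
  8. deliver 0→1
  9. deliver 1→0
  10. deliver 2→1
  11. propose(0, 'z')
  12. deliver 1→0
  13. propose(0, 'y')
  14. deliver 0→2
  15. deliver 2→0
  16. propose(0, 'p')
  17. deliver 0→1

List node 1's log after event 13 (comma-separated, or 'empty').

empty

1. timeout(0):  <0:coor t1 ->
2. deliver 0→1:  <1:part t1 ->
3. deliver 1→0:  nop
4. timeout(0):  <0:coor t2 ->
5. deliver 0→2:  <2:part t1 ->
6. deliver 1→2:  nop
7. propose(0,'p'):  <0:coor t3 ->
8. deliver 0→1:  <1:part t2 ->
9. deliver 1→0:  nop
10. deliver 2→1:  nop
11. propose(0,'z'):  <0:coor t4 ->
12. deliver 1→0:  nop
13. propose(0,'y'):  <0:coor t5 ->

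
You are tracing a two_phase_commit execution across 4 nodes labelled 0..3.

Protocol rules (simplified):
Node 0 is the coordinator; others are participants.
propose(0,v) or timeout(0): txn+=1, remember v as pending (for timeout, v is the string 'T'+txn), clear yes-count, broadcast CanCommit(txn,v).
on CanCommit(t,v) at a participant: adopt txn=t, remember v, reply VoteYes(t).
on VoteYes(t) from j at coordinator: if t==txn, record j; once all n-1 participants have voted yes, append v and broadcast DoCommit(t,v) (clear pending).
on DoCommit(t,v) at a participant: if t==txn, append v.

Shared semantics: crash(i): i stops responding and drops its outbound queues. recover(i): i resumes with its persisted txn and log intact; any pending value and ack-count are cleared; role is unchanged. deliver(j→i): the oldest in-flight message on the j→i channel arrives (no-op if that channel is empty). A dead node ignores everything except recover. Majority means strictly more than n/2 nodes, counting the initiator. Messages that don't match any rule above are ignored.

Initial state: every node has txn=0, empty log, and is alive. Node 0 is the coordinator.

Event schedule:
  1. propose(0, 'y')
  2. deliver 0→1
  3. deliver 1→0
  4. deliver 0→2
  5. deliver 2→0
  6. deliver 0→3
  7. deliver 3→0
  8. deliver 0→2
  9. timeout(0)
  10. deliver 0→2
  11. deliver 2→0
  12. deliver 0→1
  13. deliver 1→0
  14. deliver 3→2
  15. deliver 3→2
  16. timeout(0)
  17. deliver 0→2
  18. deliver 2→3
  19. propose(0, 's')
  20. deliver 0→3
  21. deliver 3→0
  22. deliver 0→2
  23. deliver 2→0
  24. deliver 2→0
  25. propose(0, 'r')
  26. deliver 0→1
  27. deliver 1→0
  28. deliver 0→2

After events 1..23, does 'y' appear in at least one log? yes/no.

yes

after 1 — propose(0,'y'): n0:coor/t1/[-]
after 2 — deliver 0→1: n1:part/t1/[-]
after 3 — deliver 1→0: ·
after 4 — deliver 0→2: n2:part/t1/[-]
after 5 — deliver 2→0: ·
after 6 — deliver 0→3: n3:part/t1/[-]
after 7 — deliver 3→0: n0:coor/t1/[y]
after 8 — deliver 0→2: n2:part/t1/[y]
after 9 — timeout(0): n0:coor/t2/[y]
after 10 — deliver 0→2: n2:part/t2/[y]
after 11 — deliver 2→0: ·
after 12 — deliver 0→1: n1:part/t1/[y]
after 13 — deliver 1→0: ·
after 14 — deliver 3→2: ·
after 15 — deliver 3→2: ·
after 16 — timeout(0): n0:coor/t3/[y]
after 17 — deliver 0→2: n2:part/t3/[y]
after 18 — deliver 2→3: ·
after 19 — propose(0,'s'): n0:coor/t4/[y]
after 20 — deliver 0→3: n3:part/t1/[y]
after 21 — deliver 3→0: ·
after 22 — deliver 0→2: n2:part/t4/[y]
after 23 — deliver 2→0: ·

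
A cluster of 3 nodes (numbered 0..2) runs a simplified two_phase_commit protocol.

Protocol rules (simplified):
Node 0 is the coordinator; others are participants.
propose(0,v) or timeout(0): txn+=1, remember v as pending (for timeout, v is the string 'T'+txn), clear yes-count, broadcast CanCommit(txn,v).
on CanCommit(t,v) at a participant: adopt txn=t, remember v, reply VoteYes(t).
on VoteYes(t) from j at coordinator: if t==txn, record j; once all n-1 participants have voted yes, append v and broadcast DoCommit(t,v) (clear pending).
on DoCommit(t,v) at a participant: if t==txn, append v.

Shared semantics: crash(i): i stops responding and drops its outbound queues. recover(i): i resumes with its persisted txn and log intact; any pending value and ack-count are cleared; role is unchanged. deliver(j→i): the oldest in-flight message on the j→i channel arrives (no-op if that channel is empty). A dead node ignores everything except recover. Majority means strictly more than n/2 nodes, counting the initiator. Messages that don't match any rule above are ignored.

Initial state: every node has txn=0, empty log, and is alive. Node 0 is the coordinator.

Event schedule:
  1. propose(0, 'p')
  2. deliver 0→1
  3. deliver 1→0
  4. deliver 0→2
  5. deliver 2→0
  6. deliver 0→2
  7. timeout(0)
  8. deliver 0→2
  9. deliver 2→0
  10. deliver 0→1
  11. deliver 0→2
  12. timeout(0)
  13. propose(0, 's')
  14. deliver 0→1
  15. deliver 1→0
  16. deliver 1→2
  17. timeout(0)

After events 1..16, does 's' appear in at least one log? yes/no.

[1] propose(0,'p') → N0(coor t1 [-])
[2] deliver 0→1 → N1(part t1 [-])
[3] deliver 1→0 → ∅
[4] deliver 0→2 → N2(part t1 [-])
[5] deliver 2→0 → N0(coor t1 [p])
[6] deliver 0→2 → N2(part t1 [p])
[7] timeout(0) → N0(coor t2 [p])
[8] deliver 0→2 → N2(part t2 [p])
[9] deliver 2→0 → ∅
[10] deliver 0→1 → N1(part t1 [p])
[11] deliver 0→2 → ∅
[12] timeout(0) → N0(coor t3 [p])
[13] propose(0,'s') → N0(coor t4 [p])
[14] deliver 0→1 → N1(part t2 [p])
[15] deliver 1→0 → ∅
[16] deliver 1→2 → ∅

no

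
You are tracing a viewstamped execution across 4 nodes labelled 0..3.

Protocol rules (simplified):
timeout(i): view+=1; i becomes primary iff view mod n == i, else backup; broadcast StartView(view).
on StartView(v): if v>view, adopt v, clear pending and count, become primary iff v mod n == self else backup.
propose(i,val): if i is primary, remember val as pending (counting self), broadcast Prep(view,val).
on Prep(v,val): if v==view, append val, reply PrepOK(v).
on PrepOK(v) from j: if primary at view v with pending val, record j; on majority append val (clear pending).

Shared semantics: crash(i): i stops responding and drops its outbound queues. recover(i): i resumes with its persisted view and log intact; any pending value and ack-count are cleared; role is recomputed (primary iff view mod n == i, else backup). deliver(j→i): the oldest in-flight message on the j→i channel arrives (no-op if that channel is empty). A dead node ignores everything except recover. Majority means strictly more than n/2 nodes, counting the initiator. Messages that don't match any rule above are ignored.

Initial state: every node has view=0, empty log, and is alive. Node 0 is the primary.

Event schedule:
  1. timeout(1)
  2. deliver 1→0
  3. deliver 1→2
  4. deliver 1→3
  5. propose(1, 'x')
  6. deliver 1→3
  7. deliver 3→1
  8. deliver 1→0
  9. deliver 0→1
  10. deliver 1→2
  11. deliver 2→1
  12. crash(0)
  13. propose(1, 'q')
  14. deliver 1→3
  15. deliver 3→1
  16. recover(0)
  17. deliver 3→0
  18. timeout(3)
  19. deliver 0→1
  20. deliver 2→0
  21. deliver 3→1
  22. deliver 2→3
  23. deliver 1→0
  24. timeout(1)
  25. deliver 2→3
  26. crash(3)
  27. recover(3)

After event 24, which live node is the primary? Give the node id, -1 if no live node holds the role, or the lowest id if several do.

-1

e1 timeout(1): 1[prim,v=1,-]
e2 deliver 1→0: 0[back,v=1,-]
e3 deliver 1→2: 2[back,v=1,-]
e4 deliver 1→3: 3[back,v=1,-]
e5 propose(1,'x'): ·
e6 deliver 1→3: 3[back,v=1,x]
e7 deliver 3→1: ·
e8 deliver 1→0: 0[back,v=1,x]
e9 deliver 0→1: 1[prim,v=1,x]
e10 deliver 1→2: 2[back,v=1,x]
e11 deliver 2→1: ·
e12 crash(0): 0[✗back,v=1,x]
e13 propose(1,'q'): ·
e14 deliver 1→3: 3[back,v=1,x,q]
e15 deliver 3→1: ·
e16 recover(0): 0[back,v=1,x]
e17 deliver 3→0: ·
e18 timeout(3): 3[back,v=2,x,q]
e19 deliver 0→1: ·
e20 deliver 2→0: ·
e21 deliver 3→1: 1[back,v=2,x]
e22 deliver 2→3: ·
e23 deliver 1→0: 0[back,v=1,x,q]
e24 timeout(1): 1[back,v=3,x]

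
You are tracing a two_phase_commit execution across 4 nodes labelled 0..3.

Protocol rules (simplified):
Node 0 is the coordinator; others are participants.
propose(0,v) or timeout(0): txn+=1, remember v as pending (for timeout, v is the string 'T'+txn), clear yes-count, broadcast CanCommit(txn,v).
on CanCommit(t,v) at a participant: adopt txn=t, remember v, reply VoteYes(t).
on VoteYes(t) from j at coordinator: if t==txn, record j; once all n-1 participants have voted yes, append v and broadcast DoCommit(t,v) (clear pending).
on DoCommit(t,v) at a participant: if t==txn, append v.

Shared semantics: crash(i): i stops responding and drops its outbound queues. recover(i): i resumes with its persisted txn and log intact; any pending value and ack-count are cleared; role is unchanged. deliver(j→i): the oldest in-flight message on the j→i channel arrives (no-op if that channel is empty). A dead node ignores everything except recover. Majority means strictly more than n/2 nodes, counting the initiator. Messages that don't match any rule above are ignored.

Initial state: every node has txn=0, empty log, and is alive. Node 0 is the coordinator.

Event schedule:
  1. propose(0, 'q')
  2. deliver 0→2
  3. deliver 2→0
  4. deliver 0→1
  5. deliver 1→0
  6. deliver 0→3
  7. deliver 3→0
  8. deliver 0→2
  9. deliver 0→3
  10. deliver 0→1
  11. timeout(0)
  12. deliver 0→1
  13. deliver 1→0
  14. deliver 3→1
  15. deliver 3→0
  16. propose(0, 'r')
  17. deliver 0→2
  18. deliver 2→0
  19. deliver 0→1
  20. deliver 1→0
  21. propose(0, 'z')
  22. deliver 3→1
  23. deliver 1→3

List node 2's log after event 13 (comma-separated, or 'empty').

q

1. propose(0,'q'):  <0:coor t1 ->
2. deliver 0→2:  <2:part t1 ->
3. deliver 2→0:  nop
4. deliver 0→1:  <1:part t1 ->
5. deliver 1→0:  nop
6. deliver 0→3:  <3:part t1 ->
7. deliver 3→0:  <0:coor t1 q>
8. deliver 0→2:  <2:part t1 q>
9. deliver 0→3:  <3:part t1 q>
10. deliver 0→1:  <1:part t1 q>
11. timeout(0):  <0:coor t2 q>
12. deliver 0→1:  <1:part t2 q>
13. deliver 1→0:  nop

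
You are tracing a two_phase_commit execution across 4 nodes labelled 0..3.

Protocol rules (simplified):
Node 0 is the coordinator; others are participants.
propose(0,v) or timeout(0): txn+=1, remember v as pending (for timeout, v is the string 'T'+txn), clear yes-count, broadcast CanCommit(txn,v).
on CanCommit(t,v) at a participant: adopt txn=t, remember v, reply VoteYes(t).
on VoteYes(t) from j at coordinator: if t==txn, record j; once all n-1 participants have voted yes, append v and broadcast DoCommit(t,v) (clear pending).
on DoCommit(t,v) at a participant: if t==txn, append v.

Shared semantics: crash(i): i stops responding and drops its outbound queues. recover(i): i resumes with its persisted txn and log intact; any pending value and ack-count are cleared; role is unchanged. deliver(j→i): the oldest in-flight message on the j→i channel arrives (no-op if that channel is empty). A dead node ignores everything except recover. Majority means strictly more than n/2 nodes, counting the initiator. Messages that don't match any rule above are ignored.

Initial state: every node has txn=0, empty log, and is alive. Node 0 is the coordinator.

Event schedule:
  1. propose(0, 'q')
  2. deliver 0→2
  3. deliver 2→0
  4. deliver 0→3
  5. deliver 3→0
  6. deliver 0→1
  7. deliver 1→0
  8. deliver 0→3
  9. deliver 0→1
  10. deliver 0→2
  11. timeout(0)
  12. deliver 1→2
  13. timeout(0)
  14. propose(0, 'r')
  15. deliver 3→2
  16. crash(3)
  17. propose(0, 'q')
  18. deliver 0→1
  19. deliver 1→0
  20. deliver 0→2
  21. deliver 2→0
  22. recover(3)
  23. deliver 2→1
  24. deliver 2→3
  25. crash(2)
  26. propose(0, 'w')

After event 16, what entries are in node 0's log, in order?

q

1. propose(0,'q'):  <0:coor t1 ->
2. deliver 0→2:  <2:part t1 ->
3. deliver 2→0:  nop
4. deliver 0→3:  <3:part t1 ->
5. deliver 3→0:  nop
6. deliver 0→1:  <1:part t1 ->
7. deliver 1→0:  <0:coor t1 q>
8. deliver 0→3:  <3:part t1 q>
9. deliver 0→1:  <1:part t1 q>
10. deliver 0→2:  <2:part t1 q>
11. timeout(0):  <0:coor t2 q>
12. deliver 1→2:  nop
13. timeout(0):  <0:coor t3 q>
14. propose(0,'r'):  <0:coor t4 q>
15. deliver 3→2:  nop
16. crash(3):  <3:✗part t1 q>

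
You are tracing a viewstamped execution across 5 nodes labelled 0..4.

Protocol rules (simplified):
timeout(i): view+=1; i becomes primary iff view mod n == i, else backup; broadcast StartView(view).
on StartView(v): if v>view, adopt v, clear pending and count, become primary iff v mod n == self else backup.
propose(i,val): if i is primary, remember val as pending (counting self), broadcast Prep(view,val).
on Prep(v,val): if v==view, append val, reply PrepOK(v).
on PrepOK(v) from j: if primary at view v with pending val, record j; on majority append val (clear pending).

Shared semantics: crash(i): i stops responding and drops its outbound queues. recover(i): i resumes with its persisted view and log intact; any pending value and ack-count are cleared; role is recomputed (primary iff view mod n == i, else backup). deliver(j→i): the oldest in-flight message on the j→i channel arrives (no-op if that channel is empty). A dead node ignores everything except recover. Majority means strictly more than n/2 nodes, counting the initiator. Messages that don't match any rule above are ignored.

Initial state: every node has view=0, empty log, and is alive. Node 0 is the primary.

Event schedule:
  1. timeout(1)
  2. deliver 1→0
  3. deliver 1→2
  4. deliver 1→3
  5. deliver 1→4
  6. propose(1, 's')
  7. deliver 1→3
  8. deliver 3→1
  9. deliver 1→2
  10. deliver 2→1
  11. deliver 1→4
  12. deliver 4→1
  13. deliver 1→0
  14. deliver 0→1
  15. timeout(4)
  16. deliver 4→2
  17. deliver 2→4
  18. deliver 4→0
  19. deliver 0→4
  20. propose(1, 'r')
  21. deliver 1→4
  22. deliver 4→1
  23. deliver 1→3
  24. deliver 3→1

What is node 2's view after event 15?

1

after 1 — timeout(1): n1:prim/v1/[-]
after 2 — deliver 1→0: n0:back/v1/[-]
after 3 — deliver 1→2: n2:back/v1/[-]
after 4 — deliver 1→3: n3:back/v1/[-]
after 5 — deliver 1→4: n4:back/v1/[-]
after 6 — propose(1,'s'): ·
after 7 — deliver 1→3: n3:back/v1/[s]
after 8 — deliver 3→1: ·
after 9 — deliver 1→2: n2:back/v1/[s]
after 10 — deliver 2→1: n1:prim/v1/[s]
after 11 — deliver 1→4: n4:back/v1/[s]
after 12 — deliver 4→1: ·
after 13 — deliver 1→0: n0:back/v1/[s]
after 14 — deliver 0→1: ·
after 15 — timeout(4): n4:back/v2/[s]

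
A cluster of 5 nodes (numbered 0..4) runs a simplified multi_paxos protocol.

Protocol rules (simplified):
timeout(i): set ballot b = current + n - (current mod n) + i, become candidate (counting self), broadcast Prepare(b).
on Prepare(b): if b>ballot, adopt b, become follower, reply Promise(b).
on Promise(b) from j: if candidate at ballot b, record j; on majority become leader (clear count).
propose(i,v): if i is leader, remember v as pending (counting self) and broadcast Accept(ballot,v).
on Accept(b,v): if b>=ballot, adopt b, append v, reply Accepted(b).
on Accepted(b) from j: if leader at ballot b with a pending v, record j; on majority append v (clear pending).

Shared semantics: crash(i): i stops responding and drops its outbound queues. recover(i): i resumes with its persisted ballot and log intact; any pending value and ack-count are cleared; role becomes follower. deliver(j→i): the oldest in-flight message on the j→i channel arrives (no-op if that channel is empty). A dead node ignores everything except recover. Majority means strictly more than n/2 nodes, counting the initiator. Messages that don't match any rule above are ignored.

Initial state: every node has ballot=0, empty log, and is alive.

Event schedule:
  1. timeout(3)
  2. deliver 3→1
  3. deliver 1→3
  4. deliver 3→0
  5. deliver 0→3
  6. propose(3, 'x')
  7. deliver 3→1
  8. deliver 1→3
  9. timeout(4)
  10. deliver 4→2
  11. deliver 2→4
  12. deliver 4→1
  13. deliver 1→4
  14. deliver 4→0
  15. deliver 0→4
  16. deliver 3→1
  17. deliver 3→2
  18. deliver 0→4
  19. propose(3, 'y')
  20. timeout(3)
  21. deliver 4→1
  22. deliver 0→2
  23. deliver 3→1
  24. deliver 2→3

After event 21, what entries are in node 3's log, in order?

1. timeout(3):  <3:cand b8 ->
2. deliver 3→1:  <1:foll b8 ->
3. deliver 1→3:  nop
4. deliver 3→0:  <0:foll b8 ->
5. deliver 0→3:  <3:lead b8 ->
6. propose(3,'x'):  nop
7. deliver 3→1:  <1:foll b8 x>
8. deliver 1→3:  nop
9. timeout(4):  <4:cand b9 ->
10. deliver 4→2:  <2:foll b9 ->
11. deliver 2→4:  nop
12. deliver 4→1:  <1:foll b9 x>
13. deliver 1→4:  <4:lead b9 ->
14. deliver 4→0:  <0:foll b9 ->
15. deliver 0→4:  nop
16. deliver 3→1:  nop
17. deliver 3→2:  nop
18. deliver 0→4:  nop
19. propose(3,'y'):  nop
20. timeout(3):  <3:cand b13 ->
21. deliver 4→1:  nop

empty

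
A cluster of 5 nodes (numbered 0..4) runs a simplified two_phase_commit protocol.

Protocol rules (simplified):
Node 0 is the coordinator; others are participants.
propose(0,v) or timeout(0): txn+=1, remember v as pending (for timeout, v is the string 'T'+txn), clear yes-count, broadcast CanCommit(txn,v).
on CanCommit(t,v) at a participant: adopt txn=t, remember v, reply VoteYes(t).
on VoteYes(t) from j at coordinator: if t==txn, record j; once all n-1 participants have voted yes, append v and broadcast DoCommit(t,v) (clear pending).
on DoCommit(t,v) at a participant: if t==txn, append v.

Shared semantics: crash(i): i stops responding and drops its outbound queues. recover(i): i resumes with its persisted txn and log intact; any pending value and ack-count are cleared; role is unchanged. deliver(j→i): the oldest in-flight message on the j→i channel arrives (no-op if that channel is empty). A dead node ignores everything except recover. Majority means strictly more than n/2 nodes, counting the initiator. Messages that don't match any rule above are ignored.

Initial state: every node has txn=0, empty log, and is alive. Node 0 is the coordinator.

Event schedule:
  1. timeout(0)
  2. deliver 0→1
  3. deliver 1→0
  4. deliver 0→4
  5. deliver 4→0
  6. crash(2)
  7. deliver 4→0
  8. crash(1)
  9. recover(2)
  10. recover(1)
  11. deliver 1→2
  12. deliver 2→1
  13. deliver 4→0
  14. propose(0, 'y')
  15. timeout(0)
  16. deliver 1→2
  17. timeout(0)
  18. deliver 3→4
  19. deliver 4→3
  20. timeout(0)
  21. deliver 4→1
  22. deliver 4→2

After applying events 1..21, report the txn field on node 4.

[1] timeout(0) → N0(coor t1 [-])
[2] deliver 0→1 → N1(part t1 [-])
[3] deliver 1→0 → ∅
[4] deliver 0→4 → N4(part t1 [-])
[5] deliver 4→0 → ∅
[6] crash(2) → N2(✗part t0 [-])
[7] deliver 4→0 → ∅
[8] crash(1) → N1(✗part t1 [-])
[9] recover(2) → N2(part t0 [-])
[10] recover(1) → N1(part t1 [-])
[11] deliver 1→2 → ∅
[12] deliver 2→1 → ∅
[13] deliver 4→0 → ∅
[14] propose(0,'y') → N0(coor t2 [-])
[15] timeout(0) → N0(coor t3 [-])
[16] deliver 1→2 → ∅
[17] timeout(0) → N0(coor t4 [-])
[18] deliver 3→4 → ∅
[19] deliver 4→3 → ∅
[20] timeout(0) → N0(coor t5 [-])
[21] deliver 4→1 → ∅

1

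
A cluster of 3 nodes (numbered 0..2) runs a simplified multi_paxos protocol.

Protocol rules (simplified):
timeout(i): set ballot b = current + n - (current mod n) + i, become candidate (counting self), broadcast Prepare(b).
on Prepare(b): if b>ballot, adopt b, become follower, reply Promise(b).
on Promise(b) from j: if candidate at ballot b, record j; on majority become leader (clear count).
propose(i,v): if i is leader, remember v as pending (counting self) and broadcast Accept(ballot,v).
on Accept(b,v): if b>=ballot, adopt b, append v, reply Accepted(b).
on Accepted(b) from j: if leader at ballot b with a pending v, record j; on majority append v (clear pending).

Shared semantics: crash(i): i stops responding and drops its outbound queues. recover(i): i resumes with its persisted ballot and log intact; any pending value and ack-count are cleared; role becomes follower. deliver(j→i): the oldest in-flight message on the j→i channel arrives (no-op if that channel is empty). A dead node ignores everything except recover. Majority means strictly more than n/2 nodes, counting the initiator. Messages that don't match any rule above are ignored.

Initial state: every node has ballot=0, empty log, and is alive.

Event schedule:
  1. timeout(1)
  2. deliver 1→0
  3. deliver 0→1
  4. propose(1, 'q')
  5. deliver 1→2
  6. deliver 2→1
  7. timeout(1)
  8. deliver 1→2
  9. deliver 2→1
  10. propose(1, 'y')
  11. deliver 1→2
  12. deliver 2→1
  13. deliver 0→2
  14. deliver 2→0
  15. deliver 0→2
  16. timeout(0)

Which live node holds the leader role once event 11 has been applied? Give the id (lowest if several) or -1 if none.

1. timeout(1):  <1:cand b4 ->
2. deliver 1→0:  <0:foll b4 ->
3. deliver 0→1:  <1:lead b4 ->
4. propose(1,'q'):  nop
5. deliver 1→2:  <2:foll b4 ->
6. deliver 2→1:  nop
7. timeout(1):  <1:cand b7 ->
8. deliver 1→2:  <2:foll b4 q>
9. deliver 2→1:  nop
10. propose(1,'y'):  nop
11. deliver 1→2:  <2:foll b7 q>

-1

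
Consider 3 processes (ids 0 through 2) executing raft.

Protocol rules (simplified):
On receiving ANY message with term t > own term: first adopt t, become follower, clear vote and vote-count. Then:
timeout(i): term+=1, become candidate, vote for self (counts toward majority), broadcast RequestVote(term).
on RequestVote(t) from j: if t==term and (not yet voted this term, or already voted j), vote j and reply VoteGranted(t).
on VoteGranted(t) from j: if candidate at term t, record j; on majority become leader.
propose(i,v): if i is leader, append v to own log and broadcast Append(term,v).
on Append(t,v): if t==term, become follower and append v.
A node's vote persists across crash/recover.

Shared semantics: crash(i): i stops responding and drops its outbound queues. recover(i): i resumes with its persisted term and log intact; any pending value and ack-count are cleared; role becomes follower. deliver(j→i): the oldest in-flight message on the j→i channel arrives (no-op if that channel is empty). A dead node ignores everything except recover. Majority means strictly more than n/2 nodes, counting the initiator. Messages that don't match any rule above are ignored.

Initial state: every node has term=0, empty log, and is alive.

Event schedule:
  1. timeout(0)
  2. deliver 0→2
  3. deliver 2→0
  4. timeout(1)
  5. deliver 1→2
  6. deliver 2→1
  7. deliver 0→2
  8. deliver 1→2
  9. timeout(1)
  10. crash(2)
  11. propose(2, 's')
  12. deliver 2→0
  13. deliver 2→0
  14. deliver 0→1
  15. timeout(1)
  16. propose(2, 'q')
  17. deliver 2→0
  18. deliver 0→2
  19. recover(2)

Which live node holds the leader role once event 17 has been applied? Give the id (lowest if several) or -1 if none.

[1] timeout(0) → N0(cand t1 [-])
[2] deliver 0→2 → N2(foll t1 [-])
[3] deliver 2→0 → N0(lead t1 [-])
[4] timeout(1) → N1(cand t1 [-])
[5] deliver 1→2 → ∅
[6] deliver 2→1 → ∅
[7] deliver 0→2 → ∅
[8] deliver 1→2 → ∅
[9] timeout(1) → N1(cand t2 [-])
[10] crash(2) → N2(✗foll t1 [-])
[11] propose(2,'s') → ∅
[12] deliver 2→0 → ∅
[13] deliver 2→0 → ∅
[14] deliver 0→1 → ∅
[15] timeout(1) → N1(cand t3 [-])
[16] propose(2,'q') → ∅
[17] deliver 2→0 → ∅

0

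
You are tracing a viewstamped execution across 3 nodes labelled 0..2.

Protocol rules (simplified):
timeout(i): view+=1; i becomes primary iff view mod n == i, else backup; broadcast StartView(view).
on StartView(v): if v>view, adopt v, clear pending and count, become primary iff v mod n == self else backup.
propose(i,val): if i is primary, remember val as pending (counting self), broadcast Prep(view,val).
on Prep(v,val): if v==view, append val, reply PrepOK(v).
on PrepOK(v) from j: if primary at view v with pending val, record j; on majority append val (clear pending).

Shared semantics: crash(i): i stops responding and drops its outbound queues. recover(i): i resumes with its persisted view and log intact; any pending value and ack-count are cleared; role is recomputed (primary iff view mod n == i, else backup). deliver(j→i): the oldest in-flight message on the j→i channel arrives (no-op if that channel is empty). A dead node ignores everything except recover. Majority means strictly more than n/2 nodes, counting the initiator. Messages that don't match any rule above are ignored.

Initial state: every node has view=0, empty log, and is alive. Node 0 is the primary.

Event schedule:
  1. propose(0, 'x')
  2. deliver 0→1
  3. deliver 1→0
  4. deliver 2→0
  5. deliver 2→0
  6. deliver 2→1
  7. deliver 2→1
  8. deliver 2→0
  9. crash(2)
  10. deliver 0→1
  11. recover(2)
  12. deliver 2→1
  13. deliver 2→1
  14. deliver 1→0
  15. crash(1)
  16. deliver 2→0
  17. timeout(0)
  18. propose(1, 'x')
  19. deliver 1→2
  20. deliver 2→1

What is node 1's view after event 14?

0

after 1 — propose(0,'x'): ·
after 2 — deliver 0→1: n1:back/v0/[x]
after 3 — deliver 1→0: n0:prim/v0/[x]
after 4 — deliver 2→0: ·
after 5 — deliver 2→0: ·
after 6 — deliver 2→1: ·
after 7 — deliver 2→1: ·
after 8 — deliver 2→0: ·
after 9 — crash(2): n2:✗back/v0/[-]
after 10 — deliver 0→1: ·
after 11 — recover(2): n2:back/v0/[-]
after 12 — deliver 2→1: ·
after 13 — deliver 2→1: ·
after 14 — deliver 1→0: ·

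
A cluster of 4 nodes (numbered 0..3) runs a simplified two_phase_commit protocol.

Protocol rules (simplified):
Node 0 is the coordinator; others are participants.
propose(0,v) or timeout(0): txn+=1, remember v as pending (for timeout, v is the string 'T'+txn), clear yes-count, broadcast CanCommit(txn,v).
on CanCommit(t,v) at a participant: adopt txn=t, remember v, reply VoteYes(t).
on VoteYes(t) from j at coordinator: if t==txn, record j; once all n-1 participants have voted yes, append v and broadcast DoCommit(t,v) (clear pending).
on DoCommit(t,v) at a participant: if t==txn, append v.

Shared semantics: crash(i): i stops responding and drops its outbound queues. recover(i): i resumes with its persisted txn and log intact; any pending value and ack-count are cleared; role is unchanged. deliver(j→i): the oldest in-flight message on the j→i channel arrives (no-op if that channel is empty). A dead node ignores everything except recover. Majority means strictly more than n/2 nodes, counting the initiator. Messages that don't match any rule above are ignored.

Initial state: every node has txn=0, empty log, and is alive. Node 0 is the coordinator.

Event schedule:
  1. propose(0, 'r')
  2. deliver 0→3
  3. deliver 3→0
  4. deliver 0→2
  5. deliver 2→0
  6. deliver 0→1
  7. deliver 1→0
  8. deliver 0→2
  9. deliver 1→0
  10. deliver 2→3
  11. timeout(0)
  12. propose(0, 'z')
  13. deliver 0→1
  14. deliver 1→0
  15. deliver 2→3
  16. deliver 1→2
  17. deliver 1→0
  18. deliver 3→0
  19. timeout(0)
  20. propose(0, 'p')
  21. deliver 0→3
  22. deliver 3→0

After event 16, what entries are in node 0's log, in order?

r

after 1 — propose(0,'r'): n0:coor/t1/[-]
after 2 — deliver 0→3: n3:part/t1/[-]
after 3 — deliver 3→0: ·
after 4 — deliver 0→2: n2:part/t1/[-]
after 5 — deliver 2→0: ·
after 6 — deliver 0→1: n1:part/t1/[-]
after 7 — deliver 1→0: n0:coor/t1/[r]
after 8 — deliver 0→2: n2:part/t1/[r]
after 9 — deliver 1→0: ·
after 10 — deliver 2→3: ·
after 11 — timeout(0): n0:coor/t2/[r]
after 12 — propose(0,'z'): n0:coor/t3/[r]
after 13 — deliver 0→1: n1:part/t1/[r]
after 14 — deliver 1→0: ·
after 15 — deliver 2→3: ·
after 16 — deliver 1→2: ·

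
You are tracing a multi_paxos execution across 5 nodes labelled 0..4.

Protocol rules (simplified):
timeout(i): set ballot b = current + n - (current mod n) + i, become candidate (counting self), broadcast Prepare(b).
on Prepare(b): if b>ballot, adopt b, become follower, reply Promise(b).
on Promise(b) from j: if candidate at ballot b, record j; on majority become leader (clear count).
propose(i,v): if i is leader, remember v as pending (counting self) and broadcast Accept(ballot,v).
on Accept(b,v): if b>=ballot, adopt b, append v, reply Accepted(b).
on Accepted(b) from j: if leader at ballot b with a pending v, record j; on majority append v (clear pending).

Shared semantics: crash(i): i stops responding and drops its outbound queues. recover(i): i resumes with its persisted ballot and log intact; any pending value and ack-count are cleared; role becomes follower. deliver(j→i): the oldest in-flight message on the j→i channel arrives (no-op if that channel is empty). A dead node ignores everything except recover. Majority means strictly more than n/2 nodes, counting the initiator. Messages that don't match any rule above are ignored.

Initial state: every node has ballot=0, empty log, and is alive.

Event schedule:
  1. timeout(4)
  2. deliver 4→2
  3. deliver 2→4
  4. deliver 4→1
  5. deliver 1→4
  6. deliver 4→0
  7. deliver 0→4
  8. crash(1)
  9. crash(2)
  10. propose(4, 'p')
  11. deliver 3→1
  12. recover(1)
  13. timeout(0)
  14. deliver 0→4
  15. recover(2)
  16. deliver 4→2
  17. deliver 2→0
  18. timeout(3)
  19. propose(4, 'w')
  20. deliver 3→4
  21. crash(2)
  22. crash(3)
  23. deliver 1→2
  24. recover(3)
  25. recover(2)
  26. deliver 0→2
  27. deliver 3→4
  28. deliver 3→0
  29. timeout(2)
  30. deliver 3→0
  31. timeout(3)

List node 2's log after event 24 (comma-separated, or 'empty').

e1 timeout(4): 4[cand,b=9,-]
e2 deliver 4→2: 2[foll,b=9,-]
e3 deliver 2→4: ·
e4 deliver 4→1: 1[foll,b=9,-]
e5 deliver 1→4: 4[lead,b=9,-]
e6 deliver 4→0: 0[foll,b=9,-]
e7 deliver 0→4: ·
e8 crash(1): 1[✗foll,b=9,-]
e9 crash(2): 2[✗foll,b=9,-]
e10 propose(4,'p'): ·
e11 deliver 3→1: ·
e12 recover(1): 1[foll,b=9,-]
e13 timeout(0): 0[cand,b=10,-]
e14 deliver 0→4: 4[foll,b=10,-]
e15 recover(2): 2[foll,b=9,-]
e16 deliver 4→2: 2[foll,b=9,p]
e17 deliver 2→0: ·
e18 timeout(3): 3[cand,b=8,-]
e19 propose(4,'w'): ·
e20 deliver 3→4: ·
e21 crash(2): 2[✗foll,b=9,p]
e22 crash(3): 3[✗cand,b=8,-]
e23 deliver 1→2: ·
e24 recover(3): 3[foll,b=8,-]

p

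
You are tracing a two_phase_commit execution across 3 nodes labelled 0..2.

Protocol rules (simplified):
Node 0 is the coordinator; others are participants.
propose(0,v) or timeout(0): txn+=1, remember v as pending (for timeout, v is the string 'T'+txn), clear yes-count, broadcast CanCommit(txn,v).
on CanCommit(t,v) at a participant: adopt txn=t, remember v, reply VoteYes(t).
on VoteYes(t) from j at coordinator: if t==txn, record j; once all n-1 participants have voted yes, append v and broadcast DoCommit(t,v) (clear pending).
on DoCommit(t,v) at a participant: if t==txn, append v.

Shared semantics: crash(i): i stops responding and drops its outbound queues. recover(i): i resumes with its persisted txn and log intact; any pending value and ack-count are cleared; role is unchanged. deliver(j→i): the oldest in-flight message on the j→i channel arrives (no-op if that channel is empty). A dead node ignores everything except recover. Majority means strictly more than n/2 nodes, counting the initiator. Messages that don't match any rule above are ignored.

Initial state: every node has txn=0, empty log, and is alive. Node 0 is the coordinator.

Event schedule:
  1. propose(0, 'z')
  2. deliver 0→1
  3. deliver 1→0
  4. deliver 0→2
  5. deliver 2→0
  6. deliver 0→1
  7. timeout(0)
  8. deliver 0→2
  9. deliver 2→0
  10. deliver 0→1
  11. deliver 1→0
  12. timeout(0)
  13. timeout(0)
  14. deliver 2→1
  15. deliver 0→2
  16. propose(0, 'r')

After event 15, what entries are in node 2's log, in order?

e1 propose(0,'z'): 0[coor,t=1,-]
e2 deliver 0→1: 1[part,t=1,-]
e3 deliver 1→0: ·
e4 deliver 0→2: 2[part,t=1,-]
e5 deliver 2→0: 0[coor,t=1,z]
e6 deliver 0→1: 1[part,t=1,z]
e7 timeout(0): 0[coor,t=2,z]
e8 deliver 0→2: 2[part,t=1,z]
e9 deliver 2→0: ·
e10 deliver 0→1: 1[part,t=2,z]
e11 deliver 1→0: ·
e12 timeout(0): 0[coor,t=3,z]
e13 timeout(0): 0[coor,t=4,z]
e14 deliver 2→1: ·
e15 deliver 0→2: 2[part,t=2,z]

z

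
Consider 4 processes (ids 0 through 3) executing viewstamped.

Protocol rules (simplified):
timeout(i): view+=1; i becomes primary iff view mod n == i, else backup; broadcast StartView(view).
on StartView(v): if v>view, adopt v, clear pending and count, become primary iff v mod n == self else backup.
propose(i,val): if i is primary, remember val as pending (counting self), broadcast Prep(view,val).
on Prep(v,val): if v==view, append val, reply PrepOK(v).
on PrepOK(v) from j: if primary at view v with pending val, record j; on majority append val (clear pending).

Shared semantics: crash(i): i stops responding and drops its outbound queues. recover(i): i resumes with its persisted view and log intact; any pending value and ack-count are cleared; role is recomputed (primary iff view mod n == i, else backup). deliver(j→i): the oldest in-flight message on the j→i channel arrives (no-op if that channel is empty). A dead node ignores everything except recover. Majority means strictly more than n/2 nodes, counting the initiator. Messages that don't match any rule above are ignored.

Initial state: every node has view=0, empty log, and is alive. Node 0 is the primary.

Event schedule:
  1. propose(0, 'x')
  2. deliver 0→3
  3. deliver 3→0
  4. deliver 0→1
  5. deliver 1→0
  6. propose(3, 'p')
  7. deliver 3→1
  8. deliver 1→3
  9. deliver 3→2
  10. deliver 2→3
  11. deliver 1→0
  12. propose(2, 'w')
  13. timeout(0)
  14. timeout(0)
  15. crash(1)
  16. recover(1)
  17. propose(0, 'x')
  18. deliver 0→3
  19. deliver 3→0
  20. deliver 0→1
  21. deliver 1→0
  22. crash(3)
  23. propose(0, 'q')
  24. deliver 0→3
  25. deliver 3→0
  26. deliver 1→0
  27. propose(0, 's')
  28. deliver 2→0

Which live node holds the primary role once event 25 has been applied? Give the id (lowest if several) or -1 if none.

after 1 — propose(0,'x'): ·
after 2 — deliver 0→3: n3:back/v0/[x]
after 3 — deliver 3→0: ·
after 4 — deliver 0→1: n1:back/v0/[x]
after 5 — deliver 1→0: n0:prim/v0/[x]
after 6 — propose(3,'p'): ·
after 7 — deliver 3→1: ·
after 8 — deliver 1→3: ·
after 9 — deliver 3→2: ·
after 10 — deliver 2→3: ·
after 11 — deliver 1→0: ·
after 12 — propose(2,'w'): ·
after 13 — timeout(0): n0:back/v1/[x]
after 14 — timeout(0): n0:back/v2/[x]
after 15 — crash(1): n1:✗back/v0/[x]
after 16 — recover(1): n1:back/v0/[x]
after 17 — propose(0,'x'): ·
after 18 — deliver 0→3: n3:back/v1/[x]
after 19 — deliver 3→0: ·
after 20 — deliver 0→1: n1:prim/v1/[x]
after 21 — deliver 1→0: ·
after 22 — crash(3): n3:✗back/v1/[x]
after 23 — propose(0,'q'): ·
after 24 — deliver 0→3: ·
after 25 — deliver 3→0: ·

1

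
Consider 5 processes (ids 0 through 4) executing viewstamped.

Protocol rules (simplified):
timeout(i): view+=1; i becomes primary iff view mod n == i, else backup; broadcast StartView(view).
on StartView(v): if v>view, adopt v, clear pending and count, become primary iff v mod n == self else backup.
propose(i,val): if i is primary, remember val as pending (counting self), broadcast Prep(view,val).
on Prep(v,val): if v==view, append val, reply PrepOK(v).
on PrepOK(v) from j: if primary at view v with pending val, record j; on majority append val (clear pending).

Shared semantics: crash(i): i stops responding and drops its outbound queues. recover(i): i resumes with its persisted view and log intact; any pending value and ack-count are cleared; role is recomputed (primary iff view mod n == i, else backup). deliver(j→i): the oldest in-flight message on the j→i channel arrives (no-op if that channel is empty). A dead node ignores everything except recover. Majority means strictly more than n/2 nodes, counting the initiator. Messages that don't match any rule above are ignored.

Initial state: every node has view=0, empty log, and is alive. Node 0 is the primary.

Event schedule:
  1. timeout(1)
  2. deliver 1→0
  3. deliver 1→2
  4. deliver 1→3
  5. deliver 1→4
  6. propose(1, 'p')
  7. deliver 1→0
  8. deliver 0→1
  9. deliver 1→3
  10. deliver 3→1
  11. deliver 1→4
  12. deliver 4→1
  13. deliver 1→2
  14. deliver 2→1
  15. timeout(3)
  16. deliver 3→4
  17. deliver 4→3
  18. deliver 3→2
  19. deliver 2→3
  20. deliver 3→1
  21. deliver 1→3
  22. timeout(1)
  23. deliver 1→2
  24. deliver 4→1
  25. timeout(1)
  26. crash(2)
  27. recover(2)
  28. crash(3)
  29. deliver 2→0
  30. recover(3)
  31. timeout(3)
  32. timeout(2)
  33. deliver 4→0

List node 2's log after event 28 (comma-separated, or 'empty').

p

[1] timeout(1) → N1(prim v1 [-])
[2] deliver 1→0 → N0(back v1 [-])
[3] deliver 1→2 → N2(back v1 [-])
[4] deliver 1→3 → N3(back v1 [-])
[5] deliver 1→4 → N4(back v1 [-])
[6] propose(1,'p') → ∅
[7] deliver 1→0 → N0(back v1 [p])
[8] deliver 0→1 → ∅
[9] deliver 1→3 → N3(back v1 [p])
[10] deliver 3→1 → N1(prim v1 [p])
[11] deliver 1→4 → N4(back v1 [p])
[12] deliver 4→1 → ∅
[13] deliver 1→2 → N2(back v1 [p])
[14] deliver 2→1 → ∅
[15] timeout(3) → N3(back v2 [p])
[16] deliver 3→4 → N4(back v2 [p])
[17] deliver 4→3 → ∅
[18] deliver 3→2 → N2(prim v2 [p])
[19] deliver 2→3 → ∅
[20] deliver 3→1 → N1(back v2 [p])
[21] deliver 1→3 → ∅
[22] timeout(1) → N1(back v3 [p])
[23] deliver 1→2 → N2(back v3 [p])
[24] deliver 4→1 → ∅
[25] timeout(1) → N1(back v4 [p])
[26] crash(2) → N2(✗back v3 [p])
[27] recover(2) → N2(back v3 [p])
[28] crash(3) → N3(✗back v2 [p])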